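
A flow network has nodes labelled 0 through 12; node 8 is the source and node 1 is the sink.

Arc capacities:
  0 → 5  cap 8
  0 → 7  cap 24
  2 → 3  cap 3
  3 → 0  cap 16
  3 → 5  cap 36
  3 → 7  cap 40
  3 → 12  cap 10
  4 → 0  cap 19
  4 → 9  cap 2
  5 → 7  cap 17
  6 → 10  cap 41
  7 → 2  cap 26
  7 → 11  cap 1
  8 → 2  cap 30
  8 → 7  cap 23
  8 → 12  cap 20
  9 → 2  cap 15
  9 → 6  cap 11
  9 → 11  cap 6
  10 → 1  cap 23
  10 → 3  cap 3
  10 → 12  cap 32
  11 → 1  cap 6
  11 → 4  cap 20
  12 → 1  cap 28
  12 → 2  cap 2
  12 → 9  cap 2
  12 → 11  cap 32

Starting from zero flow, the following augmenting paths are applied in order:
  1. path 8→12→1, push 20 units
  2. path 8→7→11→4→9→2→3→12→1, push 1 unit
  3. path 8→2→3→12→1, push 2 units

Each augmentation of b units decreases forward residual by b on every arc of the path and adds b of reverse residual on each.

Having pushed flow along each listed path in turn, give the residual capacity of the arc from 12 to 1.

after path 1 (8→12→1, push 20): res(12,1)=8
after path 2 (8→7→11→4→9→2→3→12→1, push 1): res(12,1)=7
after path 3 (8→2→3→12→1, push 2): res(12,1)=5

Residual capacity of (12,1): 5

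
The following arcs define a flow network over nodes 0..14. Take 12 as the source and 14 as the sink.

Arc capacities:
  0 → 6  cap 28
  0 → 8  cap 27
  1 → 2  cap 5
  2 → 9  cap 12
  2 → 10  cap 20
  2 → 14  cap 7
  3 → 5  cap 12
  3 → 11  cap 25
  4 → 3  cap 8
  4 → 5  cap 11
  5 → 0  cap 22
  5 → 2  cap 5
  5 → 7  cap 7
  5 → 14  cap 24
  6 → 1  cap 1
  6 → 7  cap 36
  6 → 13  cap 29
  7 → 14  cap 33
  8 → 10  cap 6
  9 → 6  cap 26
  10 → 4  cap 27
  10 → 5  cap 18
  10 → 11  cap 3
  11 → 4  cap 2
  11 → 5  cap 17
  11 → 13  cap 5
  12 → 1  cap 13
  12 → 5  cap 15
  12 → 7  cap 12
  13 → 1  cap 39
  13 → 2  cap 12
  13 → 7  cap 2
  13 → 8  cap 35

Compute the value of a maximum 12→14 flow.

Maximum flow value: 32

augment #1: 12→5→14 bottleneck 15, total now 15
augment #2: 12→7→14 bottleneck 12, total now 27
augment #3: 12→1→2→14 bottleneck 5, total now 32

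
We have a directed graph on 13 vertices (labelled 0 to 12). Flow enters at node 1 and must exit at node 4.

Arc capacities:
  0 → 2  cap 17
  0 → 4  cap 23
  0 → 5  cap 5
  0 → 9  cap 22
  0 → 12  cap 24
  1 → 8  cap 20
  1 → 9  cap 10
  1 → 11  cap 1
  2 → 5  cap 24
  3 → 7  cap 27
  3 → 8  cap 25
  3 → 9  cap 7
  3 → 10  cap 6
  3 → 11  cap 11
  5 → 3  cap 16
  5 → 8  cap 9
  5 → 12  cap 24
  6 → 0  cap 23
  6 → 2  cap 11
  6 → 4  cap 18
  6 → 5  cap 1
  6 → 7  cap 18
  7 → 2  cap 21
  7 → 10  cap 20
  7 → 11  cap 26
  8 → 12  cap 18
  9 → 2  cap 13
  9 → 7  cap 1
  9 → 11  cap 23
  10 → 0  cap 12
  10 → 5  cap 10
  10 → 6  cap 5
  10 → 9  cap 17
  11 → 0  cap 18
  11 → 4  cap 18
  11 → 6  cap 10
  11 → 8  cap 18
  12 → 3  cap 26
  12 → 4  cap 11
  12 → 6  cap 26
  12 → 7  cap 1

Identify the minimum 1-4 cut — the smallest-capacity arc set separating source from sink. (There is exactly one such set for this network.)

Min-cut arcs: {(1,9), (1,11), (8,12)} (total capacity 29)

augment #1: 1→11→4 push 1
augment #2: 1→8→12→4 push 11
augment #3: 1→9→11→4 push 10
augment #4: 1→8→12→6→4 push 7
max flow = 29; residual-reachable set from 1 gives S-side
cut edges (S→T): {(1,9), (1,11), (8,12)} total cap 29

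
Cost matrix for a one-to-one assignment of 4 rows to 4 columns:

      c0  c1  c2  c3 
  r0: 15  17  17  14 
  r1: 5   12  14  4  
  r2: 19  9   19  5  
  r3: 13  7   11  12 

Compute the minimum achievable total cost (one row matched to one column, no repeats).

optimal assignment: row0→col2 (cost 17), row1→col0 (cost 5), row2→col3 (cost 5), row3→col1 (cost 7)
total = 17 + 5 + 5 + 7 = 34

Minimum assignment cost: 34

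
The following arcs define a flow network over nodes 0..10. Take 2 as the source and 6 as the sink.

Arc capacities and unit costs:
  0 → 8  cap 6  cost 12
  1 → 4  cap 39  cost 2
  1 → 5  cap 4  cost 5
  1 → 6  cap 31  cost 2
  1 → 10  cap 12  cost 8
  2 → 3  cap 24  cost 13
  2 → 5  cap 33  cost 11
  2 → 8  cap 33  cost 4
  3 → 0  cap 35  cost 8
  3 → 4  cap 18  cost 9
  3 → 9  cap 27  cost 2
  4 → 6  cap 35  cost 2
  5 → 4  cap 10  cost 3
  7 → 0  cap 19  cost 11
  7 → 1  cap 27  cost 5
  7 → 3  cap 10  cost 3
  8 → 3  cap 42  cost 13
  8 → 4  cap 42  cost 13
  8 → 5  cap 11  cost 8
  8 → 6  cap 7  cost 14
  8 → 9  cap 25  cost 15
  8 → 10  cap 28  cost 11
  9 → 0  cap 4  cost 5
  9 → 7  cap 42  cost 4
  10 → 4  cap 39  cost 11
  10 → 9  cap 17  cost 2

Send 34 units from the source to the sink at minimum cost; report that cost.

shortest-cost path #1: 2→5→4→6 push 10 @ unit cost 16 (adds 160)
shortest-cost path #2: 2→8→6 push 7 @ unit cost 18 (adds 126)
shortest-cost path #3: 2→8→4→6 push 17 @ unit cost 19 (adds 323)
total cost = 609

Minimum cost for 34 units: 609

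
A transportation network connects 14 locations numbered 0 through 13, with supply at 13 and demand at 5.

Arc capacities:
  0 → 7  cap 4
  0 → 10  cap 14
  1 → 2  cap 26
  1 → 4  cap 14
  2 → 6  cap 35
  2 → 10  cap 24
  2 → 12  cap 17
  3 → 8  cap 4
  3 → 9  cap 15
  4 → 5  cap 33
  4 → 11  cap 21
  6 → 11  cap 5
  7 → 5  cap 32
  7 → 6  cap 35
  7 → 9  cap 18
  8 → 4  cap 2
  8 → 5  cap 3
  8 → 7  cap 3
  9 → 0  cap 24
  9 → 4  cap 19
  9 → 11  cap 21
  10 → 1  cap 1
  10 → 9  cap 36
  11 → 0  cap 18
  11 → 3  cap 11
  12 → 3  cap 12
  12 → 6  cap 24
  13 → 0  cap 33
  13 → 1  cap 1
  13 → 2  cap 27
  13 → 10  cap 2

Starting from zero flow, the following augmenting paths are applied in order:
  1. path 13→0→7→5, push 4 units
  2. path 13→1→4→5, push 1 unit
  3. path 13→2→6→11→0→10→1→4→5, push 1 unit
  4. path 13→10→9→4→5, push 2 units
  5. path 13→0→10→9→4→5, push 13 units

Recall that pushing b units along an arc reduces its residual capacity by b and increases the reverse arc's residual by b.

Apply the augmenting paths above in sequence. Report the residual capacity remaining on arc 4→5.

Residual capacity of (4,5): 16

after path 1 (13→0→7→5, push 4): res(4,5)=33
after path 2 (13→1→4→5, push 1): res(4,5)=32
after path 3 (13→2→6→11→0→10→1→4→5, push 1): res(4,5)=31
after path 4 (13→10→9→4→5, push 2): res(4,5)=29
after path 5 (13→0→10→9→4→5, push 13): res(4,5)=16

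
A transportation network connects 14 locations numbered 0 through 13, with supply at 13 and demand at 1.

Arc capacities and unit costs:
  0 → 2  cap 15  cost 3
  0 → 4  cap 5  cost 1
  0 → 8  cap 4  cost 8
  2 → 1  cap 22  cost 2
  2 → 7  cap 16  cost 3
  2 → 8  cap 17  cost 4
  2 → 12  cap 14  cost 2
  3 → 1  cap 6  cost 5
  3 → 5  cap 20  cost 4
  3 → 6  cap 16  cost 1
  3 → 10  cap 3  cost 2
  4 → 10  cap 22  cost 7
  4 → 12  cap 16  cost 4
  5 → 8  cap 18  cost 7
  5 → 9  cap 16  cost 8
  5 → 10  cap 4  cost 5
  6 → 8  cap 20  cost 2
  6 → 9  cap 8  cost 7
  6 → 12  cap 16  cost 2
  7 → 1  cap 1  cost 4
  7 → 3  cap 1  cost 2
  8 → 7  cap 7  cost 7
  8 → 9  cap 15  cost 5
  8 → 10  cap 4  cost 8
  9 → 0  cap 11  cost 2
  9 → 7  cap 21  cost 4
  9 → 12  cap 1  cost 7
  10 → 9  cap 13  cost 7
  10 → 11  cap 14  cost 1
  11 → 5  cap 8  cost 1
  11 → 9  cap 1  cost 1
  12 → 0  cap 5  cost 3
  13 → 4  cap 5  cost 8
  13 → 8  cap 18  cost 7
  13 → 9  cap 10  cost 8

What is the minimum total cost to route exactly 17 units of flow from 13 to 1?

Minimum cost for 17 units: 288

shortest-cost path #1: 13→9→0→2→1 push 10 @ unit cost 15 (adds 150)
shortest-cost path #2: 13→8→7→1 push 1 @ unit cost 18 (adds 18)
shortest-cost path #3: 13→8→9→0→2→1 push 1 @ unit cost 19 (adds 19)
shortest-cost path #4: 13→4→12→0→2→1 push 4 @ unit cost 20 (adds 80)
shortest-cost path #5: 13→8→7→3→1 push 1 @ unit cost 21 (adds 21)
total cost = 288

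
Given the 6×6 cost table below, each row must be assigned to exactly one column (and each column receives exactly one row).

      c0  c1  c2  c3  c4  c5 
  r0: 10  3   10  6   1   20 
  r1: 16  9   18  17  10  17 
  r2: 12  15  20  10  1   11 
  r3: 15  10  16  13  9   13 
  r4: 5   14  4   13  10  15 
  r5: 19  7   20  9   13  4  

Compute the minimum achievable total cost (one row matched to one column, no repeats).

Minimum assignment cost: 39

optimal assignment: row0→col3 (cost 6), row1→col1 (cost 9), row2→col4 (cost 1), row3→col0 (cost 15), row4→col2 (cost 4), row5→col5 (cost 4)
total = 6 + 9 + 1 + 15 + 4 + 4 = 39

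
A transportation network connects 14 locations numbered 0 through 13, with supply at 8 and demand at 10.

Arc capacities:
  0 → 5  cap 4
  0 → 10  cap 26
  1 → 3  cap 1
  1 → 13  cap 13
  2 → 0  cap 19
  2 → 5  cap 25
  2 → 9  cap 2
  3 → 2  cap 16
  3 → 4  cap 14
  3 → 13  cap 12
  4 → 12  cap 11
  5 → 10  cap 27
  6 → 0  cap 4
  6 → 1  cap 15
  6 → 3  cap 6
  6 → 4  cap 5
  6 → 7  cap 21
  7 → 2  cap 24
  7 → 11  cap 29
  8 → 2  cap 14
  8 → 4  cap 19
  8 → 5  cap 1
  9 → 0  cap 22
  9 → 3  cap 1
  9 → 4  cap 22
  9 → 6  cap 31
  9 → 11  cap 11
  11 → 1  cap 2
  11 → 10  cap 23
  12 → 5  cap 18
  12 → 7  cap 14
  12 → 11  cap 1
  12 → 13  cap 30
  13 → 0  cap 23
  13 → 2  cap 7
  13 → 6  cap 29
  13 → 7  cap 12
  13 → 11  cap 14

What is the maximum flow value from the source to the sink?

Maximum flow value: 26

augment #1: 8→5→10 bottleneck 1, total now 1
augment #2: 8→2→0→10 bottleneck 14, total now 15
augment #3: 8→4→12→5→10 bottleneck 11, total now 26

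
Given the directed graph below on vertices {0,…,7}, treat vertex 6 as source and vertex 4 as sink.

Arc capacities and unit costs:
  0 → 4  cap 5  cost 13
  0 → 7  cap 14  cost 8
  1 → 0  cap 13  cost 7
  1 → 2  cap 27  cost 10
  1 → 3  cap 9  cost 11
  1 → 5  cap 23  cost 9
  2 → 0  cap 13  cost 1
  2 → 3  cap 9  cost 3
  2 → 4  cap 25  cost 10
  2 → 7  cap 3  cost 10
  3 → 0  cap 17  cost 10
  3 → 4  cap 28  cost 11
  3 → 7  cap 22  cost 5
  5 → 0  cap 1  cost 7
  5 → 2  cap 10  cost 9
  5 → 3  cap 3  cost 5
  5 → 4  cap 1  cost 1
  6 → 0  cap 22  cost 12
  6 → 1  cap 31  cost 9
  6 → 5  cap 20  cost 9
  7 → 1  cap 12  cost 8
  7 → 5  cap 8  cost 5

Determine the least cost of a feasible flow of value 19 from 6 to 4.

Minimum cost for 19 units: 490

shortest-cost path #1: 6→5→4 push 1 @ unit cost 10 (adds 10)
shortest-cost path #2: 6→0→4 push 5 @ unit cost 25 (adds 125)
shortest-cost path #3: 6→5→3→4 push 3 @ unit cost 25 (adds 75)
shortest-cost path #4: 6→5→2→4 push 10 @ unit cost 28 (adds 280)
total cost = 490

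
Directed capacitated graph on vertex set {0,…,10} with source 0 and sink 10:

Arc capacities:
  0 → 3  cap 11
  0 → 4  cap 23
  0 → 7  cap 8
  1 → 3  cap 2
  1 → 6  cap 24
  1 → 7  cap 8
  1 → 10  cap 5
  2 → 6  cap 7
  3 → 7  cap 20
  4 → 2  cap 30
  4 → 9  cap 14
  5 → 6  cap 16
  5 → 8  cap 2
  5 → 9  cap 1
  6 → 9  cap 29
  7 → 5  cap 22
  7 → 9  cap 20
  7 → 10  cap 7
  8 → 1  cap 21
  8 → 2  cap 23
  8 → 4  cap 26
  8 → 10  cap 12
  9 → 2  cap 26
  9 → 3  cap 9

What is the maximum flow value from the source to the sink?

augment #1: 0→7→10 bottleneck 7, total now 7
augment #2: 0→7→5→8→10 bottleneck 1, total now 8
augment #3: 0→3→7→5→8→10 bottleneck 1, total now 9

Maximum flow value: 9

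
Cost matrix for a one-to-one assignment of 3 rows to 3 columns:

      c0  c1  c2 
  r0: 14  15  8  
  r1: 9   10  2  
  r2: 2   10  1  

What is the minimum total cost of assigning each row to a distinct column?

Minimum assignment cost: 19

optimal assignment: row0→col1 (cost 15), row1→col2 (cost 2), row2→col0 (cost 2)
total = 15 + 2 + 2 = 19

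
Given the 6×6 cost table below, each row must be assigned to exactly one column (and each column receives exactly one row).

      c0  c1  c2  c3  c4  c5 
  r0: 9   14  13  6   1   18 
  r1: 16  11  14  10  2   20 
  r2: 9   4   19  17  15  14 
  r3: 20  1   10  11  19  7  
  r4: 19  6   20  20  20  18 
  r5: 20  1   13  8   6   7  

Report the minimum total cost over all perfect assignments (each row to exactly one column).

optimal assignment: row0→col3 (cost 6), row1→col4 (cost 2), row2→col0 (cost 9), row3→col2 (cost 10), row4→col1 (cost 6), row5→col5 (cost 7)
total = 6 + 2 + 9 + 10 + 6 + 7 = 40

Minimum assignment cost: 40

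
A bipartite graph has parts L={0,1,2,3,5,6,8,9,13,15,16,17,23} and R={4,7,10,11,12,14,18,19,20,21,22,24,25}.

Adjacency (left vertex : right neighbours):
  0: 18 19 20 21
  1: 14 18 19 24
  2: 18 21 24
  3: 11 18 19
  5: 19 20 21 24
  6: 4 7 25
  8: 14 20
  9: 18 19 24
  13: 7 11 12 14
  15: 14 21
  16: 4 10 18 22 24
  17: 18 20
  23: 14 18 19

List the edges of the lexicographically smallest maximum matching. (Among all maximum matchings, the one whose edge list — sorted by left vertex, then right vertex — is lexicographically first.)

Lex-smallest maximum matching: {(0,18), (1,14), (2,21), (3,11), (5,19), (6,4), (8,20), (9,24), (13,7), (16,10)}

|M| = 10 (so the lex-smallest maximum matching has 10 edges)
process left vertices in ascending order; for each, take the smallest-labelled available neighbour that still permits 10 edges overall, or leave it unmatched if none does
lex-smallest matching: {0-18, 1-14, 2-21, 3-11, 5-19, 6-4, 8-20, 9-24, 13-7, 16-10}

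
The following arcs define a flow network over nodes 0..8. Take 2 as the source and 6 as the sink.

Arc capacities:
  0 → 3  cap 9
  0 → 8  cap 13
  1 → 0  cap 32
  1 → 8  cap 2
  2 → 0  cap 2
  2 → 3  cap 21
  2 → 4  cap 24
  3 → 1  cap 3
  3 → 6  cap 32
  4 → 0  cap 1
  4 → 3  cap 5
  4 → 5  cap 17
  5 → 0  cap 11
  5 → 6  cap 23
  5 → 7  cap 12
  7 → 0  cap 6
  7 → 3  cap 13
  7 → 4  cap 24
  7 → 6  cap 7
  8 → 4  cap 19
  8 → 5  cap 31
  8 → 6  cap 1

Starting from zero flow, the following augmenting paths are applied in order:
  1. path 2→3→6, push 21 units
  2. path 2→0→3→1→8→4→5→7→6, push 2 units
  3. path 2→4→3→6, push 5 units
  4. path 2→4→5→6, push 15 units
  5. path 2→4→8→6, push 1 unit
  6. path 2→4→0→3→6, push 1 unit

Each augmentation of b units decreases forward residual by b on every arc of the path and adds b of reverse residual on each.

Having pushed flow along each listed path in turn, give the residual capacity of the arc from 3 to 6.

after path 1 (2→3→6, push 21): res(3,6)=11
after path 2 (2→0→3→1→8→4→5→7→6, push 2): res(3,6)=11
after path 3 (2→4→3→6, push 5): res(3,6)=6
after path 4 (2→4→5→6, push 15): res(3,6)=6
after path 5 (2→4→8→6, push 1): res(3,6)=6
after path 6 (2→4→0→3→6, push 1): res(3,6)=5

Residual capacity of (3,6): 5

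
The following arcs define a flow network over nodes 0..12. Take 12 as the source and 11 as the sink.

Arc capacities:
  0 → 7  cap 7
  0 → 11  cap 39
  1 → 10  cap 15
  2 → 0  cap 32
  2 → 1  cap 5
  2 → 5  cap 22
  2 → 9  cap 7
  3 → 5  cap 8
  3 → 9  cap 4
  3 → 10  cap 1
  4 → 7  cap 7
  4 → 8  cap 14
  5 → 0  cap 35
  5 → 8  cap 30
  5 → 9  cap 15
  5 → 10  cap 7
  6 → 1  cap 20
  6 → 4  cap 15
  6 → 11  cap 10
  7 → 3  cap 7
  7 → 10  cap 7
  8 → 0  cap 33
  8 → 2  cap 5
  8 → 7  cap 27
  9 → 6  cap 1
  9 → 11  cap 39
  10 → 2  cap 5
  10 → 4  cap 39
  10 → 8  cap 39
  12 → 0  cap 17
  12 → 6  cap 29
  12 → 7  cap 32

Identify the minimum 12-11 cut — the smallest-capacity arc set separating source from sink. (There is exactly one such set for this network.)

Min-cut arcs: {(7,3), (7,10), (12,0), (12,6)} (total capacity 60)

augment #1: 12→0→11 push 17
augment #2: 12→6→11 push 10
augment #3: 12→7→3→9→11 push 4
augment #4: 12→6→4→8→0→11 push 14
augment #5: 12→7→3→5→0→11 push 3
augment #6: 12→7→10→2→0→11 push 5
augment #7: 12→7→10→8→2→9→11 push 2
augment #8: 12→6→1→10→8→2→9→11 push 3
augment #9: 12→6→1→10→8→0→2→9→11 push 2
max flow = 60; residual-reachable set from 12 gives S-side
cut edges (S→T): {(7,3), (7,10), (12,0), (12,6)} total cap 60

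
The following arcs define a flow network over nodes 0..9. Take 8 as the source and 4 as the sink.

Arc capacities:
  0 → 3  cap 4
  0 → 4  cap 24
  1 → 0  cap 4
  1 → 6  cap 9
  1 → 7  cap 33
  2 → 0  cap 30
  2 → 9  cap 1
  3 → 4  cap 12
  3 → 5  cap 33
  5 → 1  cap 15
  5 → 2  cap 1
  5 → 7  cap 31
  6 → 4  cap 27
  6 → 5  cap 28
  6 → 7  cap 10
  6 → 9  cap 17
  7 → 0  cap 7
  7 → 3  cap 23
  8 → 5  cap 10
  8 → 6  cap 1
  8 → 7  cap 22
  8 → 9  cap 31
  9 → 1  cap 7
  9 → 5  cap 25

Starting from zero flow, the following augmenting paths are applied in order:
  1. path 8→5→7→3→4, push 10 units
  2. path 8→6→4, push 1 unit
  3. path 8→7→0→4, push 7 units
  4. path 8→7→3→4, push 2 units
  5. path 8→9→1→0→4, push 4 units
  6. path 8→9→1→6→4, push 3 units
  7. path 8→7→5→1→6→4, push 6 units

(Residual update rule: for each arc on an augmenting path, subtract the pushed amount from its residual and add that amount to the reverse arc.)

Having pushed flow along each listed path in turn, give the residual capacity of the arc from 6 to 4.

Residual capacity of (6,4): 17

after path 1 (8→5→7→3→4, push 10): res(6,4)=27
after path 2 (8→6→4, push 1): res(6,4)=26
after path 3 (8→7→0→4, push 7): res(6,4)=26
after path 4 (8→7→3→4, push 2): res(6,4)=26
after path 5 (8→9→1→0→4, push 4): res(6,4)=26
after path 6 (8→9→1→6→4, push 3): res(6,4)=23
after path 7 (8→7→5→1→6→4, push 6): res(6,4)=17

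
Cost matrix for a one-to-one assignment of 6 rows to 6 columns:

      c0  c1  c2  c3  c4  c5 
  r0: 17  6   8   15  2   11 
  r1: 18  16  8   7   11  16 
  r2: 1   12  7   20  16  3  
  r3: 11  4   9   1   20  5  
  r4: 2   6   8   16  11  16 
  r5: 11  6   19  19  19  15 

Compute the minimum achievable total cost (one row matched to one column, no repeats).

optimal assignment: row0→col4 (cost 2), row1→col2 (cost 8), row2→col5 (cost 3), row3→col3 (cost 1), row4→col0 (cost 2), row5→col1 (cost 6)
total = 2 + 8 + 3 + 1 + 2 + 6 = 22

Minimum assignment cost: 22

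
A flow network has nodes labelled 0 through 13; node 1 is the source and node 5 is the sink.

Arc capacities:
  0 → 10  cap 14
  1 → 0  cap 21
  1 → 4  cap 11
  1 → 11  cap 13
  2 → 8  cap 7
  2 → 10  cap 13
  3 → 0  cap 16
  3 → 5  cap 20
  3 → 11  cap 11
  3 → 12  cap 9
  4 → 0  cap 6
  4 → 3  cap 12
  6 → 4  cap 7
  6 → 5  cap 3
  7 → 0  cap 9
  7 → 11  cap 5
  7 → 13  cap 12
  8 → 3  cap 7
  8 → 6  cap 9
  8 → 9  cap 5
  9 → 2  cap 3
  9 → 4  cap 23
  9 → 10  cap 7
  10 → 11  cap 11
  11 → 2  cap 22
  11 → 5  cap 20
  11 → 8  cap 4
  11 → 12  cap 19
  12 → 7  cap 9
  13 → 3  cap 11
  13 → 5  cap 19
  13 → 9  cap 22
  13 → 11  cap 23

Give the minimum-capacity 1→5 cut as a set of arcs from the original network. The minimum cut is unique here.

augment #1: 1→11→5 push 13
augment #2: 1→4→3→5 push 11
augment #3: 1→0→10→11→5 push 7
augment #4: 1→0→10→11→8→3→5 push 4
max flow = 35; residual-reachable set from 1 gives S-side
cut edges (S→T): {(1,4), (1,11), (10,11)} total cap 35

Min-cut arcs: {(1,4), (1,11), (10,11)} (total capacity 35)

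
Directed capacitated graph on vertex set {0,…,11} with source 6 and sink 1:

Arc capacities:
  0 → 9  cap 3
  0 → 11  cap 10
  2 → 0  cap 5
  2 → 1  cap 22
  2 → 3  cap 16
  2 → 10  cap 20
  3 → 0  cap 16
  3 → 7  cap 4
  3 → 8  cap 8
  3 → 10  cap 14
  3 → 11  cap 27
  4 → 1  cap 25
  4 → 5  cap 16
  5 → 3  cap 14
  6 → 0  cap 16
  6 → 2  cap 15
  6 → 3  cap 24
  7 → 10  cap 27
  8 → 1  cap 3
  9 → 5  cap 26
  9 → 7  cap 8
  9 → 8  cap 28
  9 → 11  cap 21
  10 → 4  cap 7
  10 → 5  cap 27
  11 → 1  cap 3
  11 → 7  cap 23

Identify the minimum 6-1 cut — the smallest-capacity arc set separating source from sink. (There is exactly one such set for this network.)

augment #1: 6→2→1 push 15
augment #2: 6→0→11→1 push 3
augment #3: 6→3→8→1 push 3
augment #4: 6→3→10→4→1 push 7
max flow = 28; residual-reachable set from 6 gives S-side
cut edges (S→T): {(6,2), (8,1), (10,4), (11,1)} total cap 28

Min-cut arcs: {(6,2), (8,1), (10,4), (11,1)} (total capacity 28)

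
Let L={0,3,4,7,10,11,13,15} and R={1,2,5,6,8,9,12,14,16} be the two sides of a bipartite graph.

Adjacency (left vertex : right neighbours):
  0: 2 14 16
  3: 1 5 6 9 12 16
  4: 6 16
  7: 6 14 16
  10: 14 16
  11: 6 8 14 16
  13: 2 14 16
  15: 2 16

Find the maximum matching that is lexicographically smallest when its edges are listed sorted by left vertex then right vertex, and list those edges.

|M| = 6 (so the lex-smallest maximum matching has 6 edges)
process left vertices in ascending order; for each, take the smallest-labelled available neighbour that still permits 6 edges overall, or leave it unmatched if none does
lex-smallest matching: {0-2, 3-1, 4-6, 7-14, 10-16, 11-8}

Lex-smallest maximum matching: {(0,2), (3,1), (4,6), (7,14), (10,16), (11,8)}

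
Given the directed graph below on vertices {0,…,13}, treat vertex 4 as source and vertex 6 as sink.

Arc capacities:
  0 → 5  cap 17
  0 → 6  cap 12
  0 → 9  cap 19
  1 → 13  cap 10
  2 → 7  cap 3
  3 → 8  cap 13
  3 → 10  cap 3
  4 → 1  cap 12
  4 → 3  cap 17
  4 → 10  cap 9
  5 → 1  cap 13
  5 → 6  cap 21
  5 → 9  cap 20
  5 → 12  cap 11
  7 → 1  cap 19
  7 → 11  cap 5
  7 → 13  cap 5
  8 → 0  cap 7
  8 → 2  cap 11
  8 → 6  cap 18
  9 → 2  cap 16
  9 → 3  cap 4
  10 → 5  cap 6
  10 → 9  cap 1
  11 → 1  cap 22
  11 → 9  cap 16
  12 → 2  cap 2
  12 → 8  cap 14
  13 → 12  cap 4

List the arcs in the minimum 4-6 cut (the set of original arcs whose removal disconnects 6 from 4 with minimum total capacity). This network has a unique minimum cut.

augment #1: 4→3→8→6 push 13
augment #2: 4→10→5→6 push 6
augment #3: 4→1→13→12→8→6 push 4
max flow = 23; residual-reachable set from 4 gives S-side
cut edges (S→T): {(3,8), (10,5), (13,12)} total cap 23

Min-cut arcs: {(3,8), (10,5), (13,12)} (total capacity 23)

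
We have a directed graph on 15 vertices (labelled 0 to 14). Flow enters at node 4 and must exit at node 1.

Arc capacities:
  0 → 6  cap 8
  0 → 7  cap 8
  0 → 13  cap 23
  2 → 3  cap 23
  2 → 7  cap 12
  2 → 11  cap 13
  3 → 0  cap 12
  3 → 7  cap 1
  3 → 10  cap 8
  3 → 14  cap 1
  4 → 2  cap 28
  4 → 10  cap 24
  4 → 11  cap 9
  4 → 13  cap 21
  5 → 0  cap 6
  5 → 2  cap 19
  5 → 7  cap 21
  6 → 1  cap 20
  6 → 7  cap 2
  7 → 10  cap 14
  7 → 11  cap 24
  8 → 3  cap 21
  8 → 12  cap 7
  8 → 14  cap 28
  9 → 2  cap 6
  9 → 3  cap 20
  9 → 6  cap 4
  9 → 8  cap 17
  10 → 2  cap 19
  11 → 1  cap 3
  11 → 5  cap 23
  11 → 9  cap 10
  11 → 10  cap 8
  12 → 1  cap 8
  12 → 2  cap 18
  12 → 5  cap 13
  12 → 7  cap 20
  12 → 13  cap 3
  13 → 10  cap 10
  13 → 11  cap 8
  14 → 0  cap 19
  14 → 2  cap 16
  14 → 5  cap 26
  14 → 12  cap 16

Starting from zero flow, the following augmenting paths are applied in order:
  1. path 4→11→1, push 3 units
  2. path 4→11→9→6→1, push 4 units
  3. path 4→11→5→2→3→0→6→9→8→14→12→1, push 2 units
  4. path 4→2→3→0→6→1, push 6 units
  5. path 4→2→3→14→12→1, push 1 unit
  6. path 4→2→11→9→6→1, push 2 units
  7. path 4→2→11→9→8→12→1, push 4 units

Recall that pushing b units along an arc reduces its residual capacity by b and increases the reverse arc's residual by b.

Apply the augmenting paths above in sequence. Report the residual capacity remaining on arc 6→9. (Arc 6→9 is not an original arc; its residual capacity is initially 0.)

after path 1 (4→11→1, push 3): res(6,9)=0
after path 2 (4→11→9→6→1, push 4): res(6,9)=4
after path 3 (4→11→5→2→3→0→6→9→8→14→12→1, push 2): res(6,9)=2
after path 4 (4→2→3→0→6→1, push 6): res(6,9)=2
after path 5 (4→2→3→14→12→1, push 1): res(6,9)=2
after path 6 (4→2→11→9→6→1, push 2): res(6,9)=4
after path 7 (4→2→11→9→8→12→1, push 4): res(6,9)=4

Residual capacity of (6,9): 4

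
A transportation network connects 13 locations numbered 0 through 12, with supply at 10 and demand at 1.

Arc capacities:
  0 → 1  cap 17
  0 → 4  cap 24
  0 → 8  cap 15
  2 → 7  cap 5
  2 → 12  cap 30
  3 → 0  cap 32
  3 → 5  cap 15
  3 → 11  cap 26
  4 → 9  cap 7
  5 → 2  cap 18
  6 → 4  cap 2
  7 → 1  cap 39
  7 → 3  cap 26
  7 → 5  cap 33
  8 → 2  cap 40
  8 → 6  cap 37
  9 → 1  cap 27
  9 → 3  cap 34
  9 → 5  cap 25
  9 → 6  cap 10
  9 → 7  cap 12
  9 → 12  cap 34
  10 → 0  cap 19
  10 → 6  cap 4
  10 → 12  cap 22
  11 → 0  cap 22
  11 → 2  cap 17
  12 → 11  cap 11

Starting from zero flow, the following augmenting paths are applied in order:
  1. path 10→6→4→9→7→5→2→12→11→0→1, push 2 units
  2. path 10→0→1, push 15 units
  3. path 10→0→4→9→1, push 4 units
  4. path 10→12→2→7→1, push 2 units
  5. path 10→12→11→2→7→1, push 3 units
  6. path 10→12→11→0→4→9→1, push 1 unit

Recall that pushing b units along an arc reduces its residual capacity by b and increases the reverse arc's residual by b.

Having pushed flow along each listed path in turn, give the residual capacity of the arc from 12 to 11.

after path 1 (10→6→4→9→7→5→2→12→11→0→1, push 2): res(12,11)=9
after path 2 (10→0→1, push 15): res(12,11)=9
after path 3 (10→0→4→9→1, push 4): res(12,11)=9
after path 4 (10→12→2→7→1, push 2): res(12,11)=9
after path 5 (10→12→11→2→7→1, push 3): res(12,11)=6
after path 6 (10→12→11→0→4→9→1, push 1): res(12,11)=5

Residual capacity of (12,11): 5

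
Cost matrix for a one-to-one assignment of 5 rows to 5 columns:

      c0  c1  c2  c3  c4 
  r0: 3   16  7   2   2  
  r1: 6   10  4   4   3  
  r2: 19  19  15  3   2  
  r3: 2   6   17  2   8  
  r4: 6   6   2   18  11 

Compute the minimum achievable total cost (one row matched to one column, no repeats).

optimal assignment: row0→col3 (cost 2), row1→col2 (cost 4), row2→col4 (cost 2), row3→col0 (cost 2), row4→col1 (cost 6)
total = 2 + 4 + 2 + 2 + 6 = 16

Minimum assignment cost: 16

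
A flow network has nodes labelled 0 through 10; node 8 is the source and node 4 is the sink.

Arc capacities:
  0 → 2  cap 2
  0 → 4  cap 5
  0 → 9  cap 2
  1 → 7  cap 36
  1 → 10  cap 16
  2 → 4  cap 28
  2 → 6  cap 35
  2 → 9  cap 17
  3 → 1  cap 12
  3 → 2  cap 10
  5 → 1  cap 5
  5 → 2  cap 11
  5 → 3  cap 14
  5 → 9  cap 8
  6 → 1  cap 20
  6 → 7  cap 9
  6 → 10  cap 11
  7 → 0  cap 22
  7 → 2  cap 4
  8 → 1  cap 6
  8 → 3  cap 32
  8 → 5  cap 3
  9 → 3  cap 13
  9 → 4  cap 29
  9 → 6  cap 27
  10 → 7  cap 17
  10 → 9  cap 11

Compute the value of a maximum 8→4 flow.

augment #1: 8→3→2→4 bottleneck 10, total now 10
augment #2: 8→5→2→4 bottleneck 3, total now 13
augment #3: 8→1→7→0→4 bottleneck 5, total now 18
augment #4: 8→1→7→2→4 bottleneck 1, total now 19
augment #5: 8→3→1→7→2→4 bottleneck 3, total now 22
augment #6: 8→3→1→10→9→4 bottleneck 9, total now 31

Maximum flow value: 31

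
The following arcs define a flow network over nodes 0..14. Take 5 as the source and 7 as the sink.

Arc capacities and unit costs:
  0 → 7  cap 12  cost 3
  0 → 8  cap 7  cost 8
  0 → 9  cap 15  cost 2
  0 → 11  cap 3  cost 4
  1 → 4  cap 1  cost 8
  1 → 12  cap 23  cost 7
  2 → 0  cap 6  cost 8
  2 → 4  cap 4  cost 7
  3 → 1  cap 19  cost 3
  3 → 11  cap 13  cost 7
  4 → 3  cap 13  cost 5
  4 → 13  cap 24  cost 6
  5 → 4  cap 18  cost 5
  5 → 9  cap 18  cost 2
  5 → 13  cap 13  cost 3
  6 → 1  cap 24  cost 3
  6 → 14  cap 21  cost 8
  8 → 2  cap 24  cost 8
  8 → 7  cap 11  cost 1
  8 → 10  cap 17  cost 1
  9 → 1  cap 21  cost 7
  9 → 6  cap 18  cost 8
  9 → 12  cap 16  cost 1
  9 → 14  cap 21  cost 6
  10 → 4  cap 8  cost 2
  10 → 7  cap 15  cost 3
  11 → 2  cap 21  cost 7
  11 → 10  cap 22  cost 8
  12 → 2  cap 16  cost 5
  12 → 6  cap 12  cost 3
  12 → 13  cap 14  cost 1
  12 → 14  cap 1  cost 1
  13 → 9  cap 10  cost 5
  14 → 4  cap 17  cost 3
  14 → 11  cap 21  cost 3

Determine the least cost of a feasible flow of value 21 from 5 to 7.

shortest-cost path #1: 5→9→12→14→11→10→7 push 1 @ unit cost 18 (adds 18)
shortest-cost path #2: 5→9→12→2→0→7 push 6 @ unit cost 19 (adds 114)
shortest-cost path #3: 5→9→14→11→10→7 push 11 @ unit cost 22 (adds 242)
shortest-cost path #4: 5→13→9→14→11→10→7 push 3 @ unit cost 28 (adds 84)
total cost = 458

Minimum cost for 21 units: 458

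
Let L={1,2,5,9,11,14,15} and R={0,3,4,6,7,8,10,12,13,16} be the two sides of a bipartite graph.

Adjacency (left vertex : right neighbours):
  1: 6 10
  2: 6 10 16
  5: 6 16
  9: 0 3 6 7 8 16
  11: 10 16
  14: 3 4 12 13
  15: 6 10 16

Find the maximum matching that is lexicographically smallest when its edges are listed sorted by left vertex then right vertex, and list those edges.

Lex-smallest maximum matching: {(1,6), (2,10), (5,16), (9,0), (14,3)}

|M| = 5 (so the lex-smallest maximum matching has 5 edges)
process left vertices in ascending order; for each, take the smallest-labelled available neighbour that still permits 5 edges overall, or leave it unmatched if none does
lex-smallest matching: {1-6, 2-10, 5-16, 9-0, 14-3}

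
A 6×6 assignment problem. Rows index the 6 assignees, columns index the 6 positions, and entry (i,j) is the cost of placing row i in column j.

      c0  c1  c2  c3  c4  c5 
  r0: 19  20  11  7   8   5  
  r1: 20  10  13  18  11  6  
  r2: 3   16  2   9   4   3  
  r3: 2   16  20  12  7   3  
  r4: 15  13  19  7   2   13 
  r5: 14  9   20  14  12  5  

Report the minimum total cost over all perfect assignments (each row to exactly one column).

Minimum assignment cost: 28

one of 2 optimal assignments: row0→col3 (cost 7), row1→col1 (cost 10), row2→col2 (cost 2), row3→col0 (cost 2), row4→col4 (cost 2), row5→col5 (cost 5)
total = 7 + 10 + 2 + 2 + 2 + 5 = 28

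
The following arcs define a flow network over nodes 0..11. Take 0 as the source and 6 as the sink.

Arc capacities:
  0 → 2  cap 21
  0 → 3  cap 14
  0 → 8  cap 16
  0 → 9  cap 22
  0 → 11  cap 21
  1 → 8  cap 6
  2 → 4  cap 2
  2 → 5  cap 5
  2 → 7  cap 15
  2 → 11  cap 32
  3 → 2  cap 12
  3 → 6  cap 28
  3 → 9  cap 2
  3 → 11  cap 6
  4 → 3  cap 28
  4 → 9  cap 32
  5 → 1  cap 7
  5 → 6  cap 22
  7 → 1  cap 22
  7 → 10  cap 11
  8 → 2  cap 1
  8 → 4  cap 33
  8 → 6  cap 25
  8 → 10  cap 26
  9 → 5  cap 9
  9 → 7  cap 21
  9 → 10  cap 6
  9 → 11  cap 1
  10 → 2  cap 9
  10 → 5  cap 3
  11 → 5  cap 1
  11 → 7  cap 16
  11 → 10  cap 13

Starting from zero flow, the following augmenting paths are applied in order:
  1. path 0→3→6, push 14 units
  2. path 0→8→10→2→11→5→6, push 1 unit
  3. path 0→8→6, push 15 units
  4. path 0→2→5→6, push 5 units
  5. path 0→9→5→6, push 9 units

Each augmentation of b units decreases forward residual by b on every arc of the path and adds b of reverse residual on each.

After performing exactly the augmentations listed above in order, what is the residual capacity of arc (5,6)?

after path 1 (0→3→6, push 14): res(5,6)=22
after path 2 (0→8→10→2→11→5→6, push 1): res(5,6)=21
after path 3 (0→8→6, push 15): res(5,6)=21
after path 4 (0→2→5→6, push 5): res(5,6)=16
after path 5 (0→9→5→6, push 9): res(5,6)=7

Residual capacity of (5,6): 7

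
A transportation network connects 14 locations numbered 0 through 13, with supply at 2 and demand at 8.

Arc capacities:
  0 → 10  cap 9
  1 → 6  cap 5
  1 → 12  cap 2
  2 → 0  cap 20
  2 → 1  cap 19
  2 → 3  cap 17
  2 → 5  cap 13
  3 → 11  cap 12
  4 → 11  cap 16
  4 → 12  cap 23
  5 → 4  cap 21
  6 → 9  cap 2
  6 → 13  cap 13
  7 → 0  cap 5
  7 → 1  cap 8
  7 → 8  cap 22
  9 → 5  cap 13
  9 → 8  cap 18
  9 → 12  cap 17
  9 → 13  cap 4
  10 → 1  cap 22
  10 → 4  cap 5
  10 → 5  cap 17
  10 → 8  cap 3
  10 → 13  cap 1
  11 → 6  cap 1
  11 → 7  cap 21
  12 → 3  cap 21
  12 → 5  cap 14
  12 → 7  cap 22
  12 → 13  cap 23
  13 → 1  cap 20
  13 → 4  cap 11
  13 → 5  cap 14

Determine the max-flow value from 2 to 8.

Maximum flow value: 27

augment #1: 2→0→10→8 bottleneck 3, total now 3
augment #2: 2→1→6→9→8 bottleneck 2, total now 5
augment #3: 2→1→12→7→8 bottleneck 2, total now 7
augment #4: 2→3→11→7→8 bottleneck 12, total now 19
augment #5: 2→5→4→11→7→8 bottleneck 8, total now 27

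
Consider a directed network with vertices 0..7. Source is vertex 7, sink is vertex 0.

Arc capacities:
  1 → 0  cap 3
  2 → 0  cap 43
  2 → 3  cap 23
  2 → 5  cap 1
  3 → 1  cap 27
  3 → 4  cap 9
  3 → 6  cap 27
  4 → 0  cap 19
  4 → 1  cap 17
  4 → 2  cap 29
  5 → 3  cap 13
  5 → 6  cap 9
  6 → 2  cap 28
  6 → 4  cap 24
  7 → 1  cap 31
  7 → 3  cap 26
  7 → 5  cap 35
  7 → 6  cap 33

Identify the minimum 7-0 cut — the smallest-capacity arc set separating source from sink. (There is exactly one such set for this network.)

augment #1: 7→1→0 push 3
augment #2: 7→3→4→0 push 9
augment #3: 7→6→2→0 push 28
augment #4: 7→6→4→0 push 5
augment #5: 7→3→6→4→0 push 5
augment #6: 7→3→6→4→2→0 push 12
augment #7: 7→5→6→4→2→0 push 2
max flow = 64; residual-reachable set from 7 gives S-side
cut edges (S→T): {(1,0), (3,4), (6,2), (6,4)} total cap 64

Min-cut arcs: {(1,0), (3,4), (6,2), (6,4)} (total capacity 64)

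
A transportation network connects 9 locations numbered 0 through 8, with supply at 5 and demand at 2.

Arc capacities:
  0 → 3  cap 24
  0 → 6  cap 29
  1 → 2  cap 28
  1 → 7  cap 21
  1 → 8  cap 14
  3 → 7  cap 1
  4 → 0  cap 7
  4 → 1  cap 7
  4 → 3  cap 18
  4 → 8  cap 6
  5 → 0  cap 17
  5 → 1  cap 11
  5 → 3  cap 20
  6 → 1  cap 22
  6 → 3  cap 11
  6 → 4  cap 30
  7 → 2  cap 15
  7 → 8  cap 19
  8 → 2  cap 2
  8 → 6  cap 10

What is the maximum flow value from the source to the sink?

Maximum flow value: 29

augment #1: 5→1→2 bottleneck 11, total now 11
augment #2: 5→3→7→2 bottleneck 1, total now 12
augment #3: 5→0→6→1→2 bottleneck 17, total now 29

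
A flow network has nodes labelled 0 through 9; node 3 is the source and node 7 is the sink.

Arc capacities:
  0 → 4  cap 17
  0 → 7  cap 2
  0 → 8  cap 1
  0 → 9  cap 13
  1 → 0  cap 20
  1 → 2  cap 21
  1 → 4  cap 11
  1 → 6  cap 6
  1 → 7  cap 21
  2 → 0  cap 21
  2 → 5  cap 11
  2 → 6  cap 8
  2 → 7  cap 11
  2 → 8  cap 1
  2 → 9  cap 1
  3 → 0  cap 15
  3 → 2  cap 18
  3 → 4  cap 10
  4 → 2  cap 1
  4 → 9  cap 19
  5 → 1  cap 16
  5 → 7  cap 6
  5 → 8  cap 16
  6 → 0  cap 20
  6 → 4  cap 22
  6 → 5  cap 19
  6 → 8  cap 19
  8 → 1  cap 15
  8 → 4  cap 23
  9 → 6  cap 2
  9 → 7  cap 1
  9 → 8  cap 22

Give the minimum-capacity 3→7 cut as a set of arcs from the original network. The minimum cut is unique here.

Min-cut arcs: {(0,7), (3,2), (4,2), (8,1), (9,6), (9,7)} (total capacity 39)

augment #1: 3→0→7 push 2
augment #2: 3→2→7 push 11
augment #3: 3→0→9→7 push 1
augment #4: 3→2→5→7 push 6
augment #5: 3→0→8→1→7 push 1
augment #6: 3→2→5→1→7 push 1
augment #7: 3→0→9→8→1→7 push 11
augment #8: 3→4→2→5→1→7 push 1
augment #9: 3→4→9→8→1→7 push 3
augment #10: 3→4→9→6→5→1→7 push 2
max flow = 39; residual-reachable set from 3 gives S-side
cut edges (S→T): {(0,7), (3,2), (4,2), (8,1), (9,6), (9,7)} total cap 39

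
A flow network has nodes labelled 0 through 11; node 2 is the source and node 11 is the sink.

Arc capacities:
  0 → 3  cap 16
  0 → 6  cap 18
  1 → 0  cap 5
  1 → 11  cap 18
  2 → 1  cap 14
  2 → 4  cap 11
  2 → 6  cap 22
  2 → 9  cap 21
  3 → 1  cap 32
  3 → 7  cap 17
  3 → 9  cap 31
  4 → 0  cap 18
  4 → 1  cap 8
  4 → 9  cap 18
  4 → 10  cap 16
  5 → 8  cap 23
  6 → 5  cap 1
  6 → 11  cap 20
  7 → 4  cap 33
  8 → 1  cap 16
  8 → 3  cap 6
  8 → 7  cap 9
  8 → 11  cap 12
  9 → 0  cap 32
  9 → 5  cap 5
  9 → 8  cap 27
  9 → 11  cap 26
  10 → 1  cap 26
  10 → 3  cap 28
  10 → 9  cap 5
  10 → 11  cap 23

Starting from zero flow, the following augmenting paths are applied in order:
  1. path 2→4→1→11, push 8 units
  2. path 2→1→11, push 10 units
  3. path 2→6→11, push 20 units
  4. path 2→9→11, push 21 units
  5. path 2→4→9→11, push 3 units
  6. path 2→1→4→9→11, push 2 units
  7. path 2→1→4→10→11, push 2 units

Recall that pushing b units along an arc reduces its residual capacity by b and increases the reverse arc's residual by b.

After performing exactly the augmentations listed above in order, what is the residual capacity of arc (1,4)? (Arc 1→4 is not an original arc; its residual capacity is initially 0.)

after path 1 (2→4→1→11, push 8): res(1,4)=8
after path 2 (2→1→11, push 10): res(1,4)=8
after path 3 (2→6→11, push 20): res(1,4)=8
after path 4 (2→9→11, push 21): res(1,4)=8
after path 5 (2→4→9→11, push 3): res(1,4)=8
after path 6 (2→1→4→9→11, push 2): res(1,4)=6
after path 7 (2→1→4→10→11, push 2): res(1,4)=4

Residual capacity of (1,4): 4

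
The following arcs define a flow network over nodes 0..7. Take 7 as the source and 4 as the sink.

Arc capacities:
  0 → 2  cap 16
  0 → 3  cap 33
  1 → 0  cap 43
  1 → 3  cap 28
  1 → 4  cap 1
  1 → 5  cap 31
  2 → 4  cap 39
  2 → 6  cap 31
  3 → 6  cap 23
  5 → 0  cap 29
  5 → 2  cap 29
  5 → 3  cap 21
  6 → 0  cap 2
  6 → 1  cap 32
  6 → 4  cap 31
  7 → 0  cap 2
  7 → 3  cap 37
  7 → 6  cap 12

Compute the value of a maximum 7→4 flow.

Maximum flow value: 37

augment #1: 7→6→4 bottleneck 12, total now 12
augment #2: 7→0→2→4 bottleneck 2, total now 14
augment #3: 7→3→6→4 bottleneck 19, total now 33
augment #4: 7→3→6→1→4 bottleneck 1, total now 34
augment #5: 7→3→6→0→2→4 bottleneck 2, total now 36
augment #6: 7→3→6→1→0→2→4 bottleneck 1, total now 37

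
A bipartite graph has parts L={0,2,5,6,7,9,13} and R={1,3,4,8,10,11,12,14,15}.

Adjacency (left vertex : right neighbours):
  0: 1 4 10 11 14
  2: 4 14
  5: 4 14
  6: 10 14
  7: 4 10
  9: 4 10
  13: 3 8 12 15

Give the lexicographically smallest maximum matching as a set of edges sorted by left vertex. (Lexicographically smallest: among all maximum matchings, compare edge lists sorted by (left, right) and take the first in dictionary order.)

Lex-smallest maximum matching: {(0,1), (2,4), (5,14), (6,10), (13,3)}

|M| = 5 (so the lex-smallest maximum matching has 5 edges)
process left vertices in ascending order; for each, take the smallest-labelled available neighbour that still permits 5 edges overall, or leave it unmatched if none does
lex-smallest matching: {0-1, 2-4, 5-14, 6-10, 13-3}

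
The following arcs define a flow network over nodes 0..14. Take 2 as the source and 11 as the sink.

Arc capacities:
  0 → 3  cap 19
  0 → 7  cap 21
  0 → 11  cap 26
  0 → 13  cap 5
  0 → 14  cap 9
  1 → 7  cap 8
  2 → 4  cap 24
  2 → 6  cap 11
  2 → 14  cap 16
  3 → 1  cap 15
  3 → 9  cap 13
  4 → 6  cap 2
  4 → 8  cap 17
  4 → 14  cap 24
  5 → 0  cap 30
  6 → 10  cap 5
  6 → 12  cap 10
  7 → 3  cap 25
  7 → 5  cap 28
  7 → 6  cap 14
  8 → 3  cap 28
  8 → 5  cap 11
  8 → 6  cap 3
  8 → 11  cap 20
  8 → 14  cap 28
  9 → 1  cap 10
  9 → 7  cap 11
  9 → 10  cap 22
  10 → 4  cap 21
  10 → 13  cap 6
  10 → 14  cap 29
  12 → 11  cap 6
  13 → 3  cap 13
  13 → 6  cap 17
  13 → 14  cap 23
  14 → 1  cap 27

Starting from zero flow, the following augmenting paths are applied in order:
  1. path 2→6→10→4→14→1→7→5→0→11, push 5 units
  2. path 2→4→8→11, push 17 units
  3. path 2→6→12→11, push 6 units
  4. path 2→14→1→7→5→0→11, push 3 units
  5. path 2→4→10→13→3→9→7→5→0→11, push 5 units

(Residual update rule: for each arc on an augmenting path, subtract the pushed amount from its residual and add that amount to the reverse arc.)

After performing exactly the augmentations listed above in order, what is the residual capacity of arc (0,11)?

Residual capacity of (0,11): 13

after path 1 (2→6→10→4→14→1→7→5→0→11, push 5): res(0,11)=21
after path 2 (2→4→8→11, push 17): res(0,11)=21
after path 3 (2→6→12→11, push 6): res(0,11)=21
after path 4 (2→14→1→7→5→0→11, push 3): res(0,11)=18
after path 5 (2→4→10→13→3→9→7→5→0→11, push 5): res(0,11)=13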